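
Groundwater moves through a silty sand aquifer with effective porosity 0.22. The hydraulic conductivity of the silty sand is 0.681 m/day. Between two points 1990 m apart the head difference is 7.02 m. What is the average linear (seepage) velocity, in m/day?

Hydraulic gradient i = Δh / L = 7.02 / 1990 = 0.003528.
Darcy flux q = K · i = 0.6810 × 0.003528 = 0.002402 m/day.
Seepage velocity v = q / n_e = 0.002402 / 0.22 = 0.01092 m/day.

0.0109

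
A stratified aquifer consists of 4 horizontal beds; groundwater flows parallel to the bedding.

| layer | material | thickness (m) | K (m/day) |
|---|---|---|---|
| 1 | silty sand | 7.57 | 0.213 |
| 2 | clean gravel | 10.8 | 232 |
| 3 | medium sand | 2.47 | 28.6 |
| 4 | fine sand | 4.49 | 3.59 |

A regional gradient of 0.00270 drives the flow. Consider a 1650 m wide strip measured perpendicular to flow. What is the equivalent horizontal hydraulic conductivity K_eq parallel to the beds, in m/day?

Flow is parallel to layering, so each bed carries its own Darcy discharge and the transmissivities add.
Σ(K_i·b_i) = 0.213×7.57 + 232×10.8 + 28.6×2.47 + 3.59×4.49 = 2594 m²/day.
Total thickness b = 25.33 m, so K_eq = Σ(K_i·b_i)/b = 102.4 m/day.

102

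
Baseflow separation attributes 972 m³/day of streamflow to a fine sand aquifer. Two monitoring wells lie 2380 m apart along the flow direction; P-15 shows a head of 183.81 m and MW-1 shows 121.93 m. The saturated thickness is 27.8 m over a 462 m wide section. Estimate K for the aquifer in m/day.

2.91

Cross-sectional area A = 462 × 27.8 = 12844 m².
Hydraulic gradient i = (183.81 − 121.93) / 2380 = 61.88 / 2380 = 0.02600.
From Q = K·A·i, K = Q / (A·i) = 972 / (12844 × 0.02600) = 2.911 m/day.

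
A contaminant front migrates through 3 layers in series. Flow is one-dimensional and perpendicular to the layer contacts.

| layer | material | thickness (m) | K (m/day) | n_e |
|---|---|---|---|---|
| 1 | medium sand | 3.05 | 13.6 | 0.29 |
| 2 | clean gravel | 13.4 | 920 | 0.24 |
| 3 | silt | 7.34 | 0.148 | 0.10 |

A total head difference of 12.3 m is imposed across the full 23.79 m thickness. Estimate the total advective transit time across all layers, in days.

19.6

With flow normal to the layers, continuity requires the same specific discharge q through every layer.
Σ(b_i/K_i) = 3.05/13.6 + 13.4/920 + 7.34/0.148 = 49.83 d.
q = Δh / Σ(b_i/K_i) = 12.3 / 49.83 = 0.2468 m/day.
In each layer the seepage velocity is v_i = q/n_i, so the layer transit time is t_i = b_i·n_i / q:
  layer 1 (medium sand): t_1 = 3.05 × 0.29 / 0.2468 = 3.584 d
  layer 2 (clean gravel): t_2 = 13.4 × 0.24 / 0.2468 = 13.03 d
  layer 3 (silt): t_3 = 7.34 × 0.10 / 0.2468 = 2.974 d
Total t = Σ t_i = 19.59 days.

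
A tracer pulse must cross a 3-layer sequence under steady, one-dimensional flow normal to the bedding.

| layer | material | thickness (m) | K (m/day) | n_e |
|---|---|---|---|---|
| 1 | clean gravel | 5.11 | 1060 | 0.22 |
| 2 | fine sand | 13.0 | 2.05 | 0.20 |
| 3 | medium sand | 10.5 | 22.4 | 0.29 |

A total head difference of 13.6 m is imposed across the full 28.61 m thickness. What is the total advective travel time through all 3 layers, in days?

3.39

With flow normal to the layers, continuity requires the same specific discharge q through every layer.
Σ(b_i/K_i) = 5.11/1060 + 13.0/2.05 + 10.5/22.4 = 6.815 d.
q = Δh / Σ(b_i/K_i) = 13.6 / 6.815 = 1.996 m/day.
In each layer the seepage velocity is v_i = q/n_i, so the layer transit time is t_i = b_i·n_i / q:
  layer 1 (clean gravel): t_1 = 5.11 × 0.22 / 1.996 = 0.5633 d
  layer 2 (fine sand): t_2 = 13.0 × 0.20 / 1.996 = 1.303 d
  layer 3 (medium sand): t_3 = 10.5 × 0.29 / 1.996 = 1.526 d
Total t = Σ t_i = 3.392 days.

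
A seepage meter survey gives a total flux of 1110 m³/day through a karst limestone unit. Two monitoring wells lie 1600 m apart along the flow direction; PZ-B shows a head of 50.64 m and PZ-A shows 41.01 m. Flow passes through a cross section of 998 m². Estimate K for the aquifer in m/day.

185

Hydraulic gradient i = (50.64 − 41.01) / 1600 = 9.63 / 1600 = 0.006019.
From Q = K·A·i, K = Q / (A·i) = 1110 / (998.0 × 0.006019) = 184.8 m/day.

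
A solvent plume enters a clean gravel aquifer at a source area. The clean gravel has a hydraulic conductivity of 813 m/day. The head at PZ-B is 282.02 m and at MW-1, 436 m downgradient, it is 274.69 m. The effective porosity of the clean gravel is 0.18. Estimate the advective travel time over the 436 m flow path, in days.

Hydraulic gradient i = (282.02 − 274.69) / 436 = 7.33 / 436 = 0.01681.
Darcy flux q = K · i = 813.0 × 0.01681 = 13.67 m/day.
Seepage velocity v = q / n_e = 13.67 / 0.18 = 75.93 m/day.
Travel time t = L / v = 436 / 75.93 = 5.742 days.

5.74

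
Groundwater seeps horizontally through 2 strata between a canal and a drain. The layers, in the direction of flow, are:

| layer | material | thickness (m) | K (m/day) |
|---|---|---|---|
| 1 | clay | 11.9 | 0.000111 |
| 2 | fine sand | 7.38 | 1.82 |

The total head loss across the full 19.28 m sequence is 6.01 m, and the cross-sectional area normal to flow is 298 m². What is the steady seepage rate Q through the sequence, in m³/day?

Flow is perpendicular to layering, so the layers act in series and the equivalent K is the thickness-weighted harmonic mean.
Total thickness L = 11.9 + 7.38 = 19.28 m.
Σ(b_i/K_i) = 11.9/0.000111 + 7.38/1.82 = 1.072e+05 d.
K_eq = L / Σ(b_i/K_i) = 19.28 / 1.072e+05 = 0.0001798 m/day.
Q = K_eq · A · (Δh/L) = 0.0001798 × 298 × (6.01/19.28) = 0.01671 m³/day.

0.0167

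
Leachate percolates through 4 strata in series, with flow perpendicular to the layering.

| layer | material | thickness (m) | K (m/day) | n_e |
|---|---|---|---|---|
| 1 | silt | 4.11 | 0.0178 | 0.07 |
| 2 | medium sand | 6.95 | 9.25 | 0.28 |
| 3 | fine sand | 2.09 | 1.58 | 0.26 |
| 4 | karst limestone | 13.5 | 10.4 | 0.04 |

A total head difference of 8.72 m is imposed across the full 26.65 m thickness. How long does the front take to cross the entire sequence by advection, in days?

With flow normal to the layers, continuity requires the same specific discharge q through every layer.
Σ(b_i/K_i) = 4.11/0.0178 + 6.95/9.25 + 2.09/1.58 + 13.5/10.4 = 234.3 d.
q = Δh / Σ(b_i/K_i) = 8.72 / 234.3 = 0.03722 m/day.
In each layer the seepage velocity is v_i = q/n_i, so the layer transit time is t_i = b_i·n_i / q:
  layer 1 (silt): t_1 = 4.11 × 0.07 / 0.03722 = 7.729 d
  layer 2 (medium sand): t_2 = 6.95 × 0.28 / 0.03722 = 52.28 d
  layer 3 (fine sand): t_3 = 2.09 × 0.26 / 0.03722 = 14.60 d
  layer 4 (karst limestone): t_4 = 13.5 × 0.04 / 0.03722 = 14.51 d
Total t = Σ t_i = 89.12 days.

89.1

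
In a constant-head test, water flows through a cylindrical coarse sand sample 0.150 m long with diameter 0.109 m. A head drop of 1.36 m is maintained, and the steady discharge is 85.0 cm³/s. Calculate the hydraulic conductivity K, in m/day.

86.8

Cross-sectional area A = π·(d/2)² = π × (0.109/2)² = 0.009331 m².
Convert discharge: 85.0 cm³/s = 8.500e-05 m³/s.
Darcy's law rearranged: K = Q·L / (A·Δh) = 8.500e-05 × 0.150 / (0.009331 × 1.36) = 0.001005 m/s = 86.80 m/day.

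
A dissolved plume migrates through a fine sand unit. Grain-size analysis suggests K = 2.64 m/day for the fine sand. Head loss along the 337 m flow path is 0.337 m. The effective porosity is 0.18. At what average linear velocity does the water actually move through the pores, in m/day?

0.0147

Hydraulic gradient i = Δh / L = 0.337 / 337 = 0.001000.
Darcy flux q = K · i = 2.640 × 0.001000 = 0.002640 m/day.
Seepage velocity v = q / n_e = 0.002640 / 0.18 = 0.01467 m/day.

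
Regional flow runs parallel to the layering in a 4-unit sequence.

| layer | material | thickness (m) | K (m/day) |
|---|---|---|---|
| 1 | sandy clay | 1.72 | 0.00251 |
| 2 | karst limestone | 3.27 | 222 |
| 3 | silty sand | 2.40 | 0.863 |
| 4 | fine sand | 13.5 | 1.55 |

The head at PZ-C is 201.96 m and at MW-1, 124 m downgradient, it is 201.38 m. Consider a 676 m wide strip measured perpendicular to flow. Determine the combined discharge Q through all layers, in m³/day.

Flow is parallel to layering, so each bed carries its own Darcy discharge and the transmissivities add.
Σ(K_i·b_i) = 0.00251×1.72 + 222×3.27 + 0.863×2.40 + 1.55×13.5 = 748.9 m²/day.
Hydraulic gradient i = (201.96 − 201.38) / 124 = 0.58 / 124 = 0.004677.
Q = Σ(K_i·b_i) · W · i = 748.9 × 676 × 0.004677 = 2368 m³/day.

2370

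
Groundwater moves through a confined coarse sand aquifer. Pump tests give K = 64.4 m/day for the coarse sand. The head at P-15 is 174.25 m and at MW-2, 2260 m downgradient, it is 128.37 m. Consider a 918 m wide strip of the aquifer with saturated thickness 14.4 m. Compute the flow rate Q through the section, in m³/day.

17300

Cross-sectional area A = 918 × 14.4 = 13219 m².
Hydraulic gradient i = (174.25 − 128.37) / 2260 = 45.88 / 2260 = 0.02030.
Darcy's law: Q = K · A · i = 64.40 × 13219 × 0.02030 = 17282 m³/day.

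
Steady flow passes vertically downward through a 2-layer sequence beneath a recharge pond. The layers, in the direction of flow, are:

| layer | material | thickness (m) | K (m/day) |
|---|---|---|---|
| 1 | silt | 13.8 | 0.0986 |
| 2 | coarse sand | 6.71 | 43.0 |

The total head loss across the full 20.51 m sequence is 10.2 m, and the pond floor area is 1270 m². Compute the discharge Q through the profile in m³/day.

Flow is perpendicular to layering, so the layers act in series and the equivalent K is the thickness-weighted harmonic mean.
Total thickness L = 13.8 + 6.71 = 20.51 m.
Σ(b_i/K_i) = 13.8/0.0986 + 6.71/43.0 = 140.1 d.
K_eq = L / Σ(b_i/K_i) = 20.51 / 140.1 = 0.1464 m/day.
Q = K_eq · A · (Δh/L) = 0.1464 × 1270 × (10.2/20.51) = 92.45 m³/day.

92.5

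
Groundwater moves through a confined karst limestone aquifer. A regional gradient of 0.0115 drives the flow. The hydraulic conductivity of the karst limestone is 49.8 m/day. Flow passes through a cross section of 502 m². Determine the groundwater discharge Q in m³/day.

Hydraulic gradient i = 0.0115.
Darcy's law: Q = K · A · i = 49.80 × 502.0 × 0.01150 = 287.5 m³/day.

287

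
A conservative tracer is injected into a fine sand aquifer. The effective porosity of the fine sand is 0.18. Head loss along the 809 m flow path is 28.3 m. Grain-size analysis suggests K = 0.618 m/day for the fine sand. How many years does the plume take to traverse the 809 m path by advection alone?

18.4

Hydraulic gradient i = Δh / L = 28.3 / 809 = 0.03498.
Darcy flux q = K · i = 0.6180 × 0.03498 = 0.02162 m/day.
Seepage velocity v = q / n_e = 0.02162 / 0.18 = 0.1201 m/day.
Travel time t = L / v = 809 / 0.1201 = 6736 days = 18.44 years.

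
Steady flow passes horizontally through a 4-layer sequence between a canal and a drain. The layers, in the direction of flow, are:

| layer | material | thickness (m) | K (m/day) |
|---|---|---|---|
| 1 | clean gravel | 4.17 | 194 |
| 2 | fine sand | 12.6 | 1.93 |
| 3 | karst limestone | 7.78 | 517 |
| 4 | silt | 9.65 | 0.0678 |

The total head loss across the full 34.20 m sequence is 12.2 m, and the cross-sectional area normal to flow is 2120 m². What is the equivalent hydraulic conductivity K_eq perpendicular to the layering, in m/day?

Flow is perpendicular to layering, so the layers act in series and the equivalent K is the thickness-weighted harmonic mean.
Total thickness L = 4.17 + 12.6 + 7.78 + 9.65 = 34.20 m.
Σ(b_i/K_i) = 4.17/194 + 12.6/1.93 + 7.78/517 + 9.65/0.0678 = 148.9 d.
K_eq = L / Σ(b_i/K_i) = 34.20 / 148.9 = 0.2297 m/day.

0.230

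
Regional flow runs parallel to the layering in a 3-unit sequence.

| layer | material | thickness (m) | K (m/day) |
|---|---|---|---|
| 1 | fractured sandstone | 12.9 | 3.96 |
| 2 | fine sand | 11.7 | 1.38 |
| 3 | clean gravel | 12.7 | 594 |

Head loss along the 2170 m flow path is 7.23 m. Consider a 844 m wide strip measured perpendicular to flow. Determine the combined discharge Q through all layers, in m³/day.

Flow is parallel to layering, so each bed carries its own Darcy discharge and the transmissivities add.
Σ(K_i·b_i) = 3.96×12.9 + 1.38×11.7 + 594×12.7 = 7611 m²/day.
Hydraulic gradient i = Δh / L = 7.23 / 2170 = 0.003332.
Q = Σ(K_i·b_i) · W · i = 7611 × 844 × 0.003332 = 21402 m³/day.

21400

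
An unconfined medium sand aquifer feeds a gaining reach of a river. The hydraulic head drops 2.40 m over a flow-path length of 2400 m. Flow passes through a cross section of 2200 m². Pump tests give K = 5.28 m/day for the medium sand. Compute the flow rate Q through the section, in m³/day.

Hydraulic gradient i = Δh / L = 2.40 / 2400 = 0.001000.
Darcy's law: Q = K · A · i = 5.280 × 2200 × 0.001000 = 11.62 m³/day.

11.6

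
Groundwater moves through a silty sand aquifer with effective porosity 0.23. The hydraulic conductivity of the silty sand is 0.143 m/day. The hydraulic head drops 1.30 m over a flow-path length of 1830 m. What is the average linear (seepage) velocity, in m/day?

Hydraulic gradient i = Δh / L = 1.30 / 1830 = 0.0007104.
Darcy flux q = K · i = 0.1430 × 0.0007104 = 0.0001016 m/day.
Seepage velocity v = q / n_e = 0.0001016 / 0.23 = 0.0004417 m/day.

0.000442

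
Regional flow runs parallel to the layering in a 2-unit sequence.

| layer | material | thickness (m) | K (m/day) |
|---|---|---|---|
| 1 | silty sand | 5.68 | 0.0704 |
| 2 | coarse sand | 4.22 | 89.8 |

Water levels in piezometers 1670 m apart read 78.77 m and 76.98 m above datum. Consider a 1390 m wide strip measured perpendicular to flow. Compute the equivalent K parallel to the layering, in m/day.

Flow is parallel to layering, so each bed carries its own Darcy discharge and the transmissivities add.
Σ(K_i·b_i) = 0.0704×5.68 + 89.8×4.22 = 379.4 m²/day.
Total thickness b = 9.900 m, so K_eq = Σ(K_i·b_i)/b = 38.32 m/day.

38.3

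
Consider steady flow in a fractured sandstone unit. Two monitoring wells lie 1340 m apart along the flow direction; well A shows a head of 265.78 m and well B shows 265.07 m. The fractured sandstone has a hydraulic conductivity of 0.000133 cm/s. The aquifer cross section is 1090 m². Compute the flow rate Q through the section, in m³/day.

0.0664

Convert K: 0.000133 cm/s × 864 = 0.1149 m/day.
Hydraulic gradient i = (265.78 − 265.07) / 1340 = 0.71 / 1340 = 0.0005299.
Darcy's law: Q = K · A · i = 0.1149 × 1090 × 0.0005299 = 0.06637 m³/day.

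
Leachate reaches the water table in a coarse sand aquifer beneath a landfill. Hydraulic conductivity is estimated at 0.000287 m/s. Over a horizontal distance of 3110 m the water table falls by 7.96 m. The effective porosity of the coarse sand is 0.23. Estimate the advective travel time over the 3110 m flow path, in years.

Convert K: 0.000287 m/s × 86400 = 24.80 m/day.
Hydraulic gradient i = Δh / L = 7.96 / 3110 = 0.002559.
Darcy flux q = K · i = 24.80 × 0.002559 = 0.06347 m/day.
Seepage velocity v = q / n_e = 0.06347 / 0.23 = 0.2759 m/day.
Travel time t = L / v = 3110 / 0.2759 = 11270 days = 30.86 years.

30.9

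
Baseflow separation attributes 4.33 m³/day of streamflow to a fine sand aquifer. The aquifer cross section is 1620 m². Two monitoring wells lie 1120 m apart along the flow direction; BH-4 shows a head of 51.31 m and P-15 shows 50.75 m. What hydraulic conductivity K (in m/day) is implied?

5.35

Hydraulic gradient i = (51.31 − 50.75) / 1120 = 0.56 / 1120 = 0.0005000.
From Q = K·A·i, K = Q / (A·i) = 4.33 / (1620 × 0.0005000) = 5.346 m/day.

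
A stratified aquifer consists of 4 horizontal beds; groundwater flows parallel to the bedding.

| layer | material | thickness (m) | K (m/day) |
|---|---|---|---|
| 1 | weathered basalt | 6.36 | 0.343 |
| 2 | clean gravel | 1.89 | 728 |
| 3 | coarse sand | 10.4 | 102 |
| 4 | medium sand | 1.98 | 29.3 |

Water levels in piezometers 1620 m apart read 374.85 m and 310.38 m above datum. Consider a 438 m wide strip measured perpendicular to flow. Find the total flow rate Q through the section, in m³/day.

43500

Flow is parallel to layering, so each bed carries its own Darcy discharge and the transmissivities add.
Σ(K_i·b_i) = 0.343×6.36 + 728×1.89 + 102×10.4 + 29.3×1.98 = 2497 m²/day.
Hydraulic gradient i = (374.85 − 310.38) / 1620 = 64.47 / 1620 = 0.03980.
Q = Σ(K_i·b_i) · W · i = 2497 × 438 × 0.03980 = 43523 m³/day.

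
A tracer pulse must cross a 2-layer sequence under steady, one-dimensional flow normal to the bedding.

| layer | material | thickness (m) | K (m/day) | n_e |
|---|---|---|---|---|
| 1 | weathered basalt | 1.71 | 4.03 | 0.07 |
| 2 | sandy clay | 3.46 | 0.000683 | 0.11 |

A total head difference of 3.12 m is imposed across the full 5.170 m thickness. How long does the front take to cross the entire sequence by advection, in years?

2.22

With flow normal to the layers, continuity requires the same specific discharge q through every layer.
Σ(b_i/K_i) = 1.71/4.03 + 3.46/0.000683 = 5066 d.
q = Δh / Σ(b_i/K_i) = 3.12 / 5066 = 0.0006158 m/day.
In each layer the seepage velocity is v_i = q/n_i, so the layer transit time is t_i = b_i·n_i / q:
  layer 1 (weathered basalt): t_1 = 1.71 × 0.07 / 0.0006158 = 194.4 d
  layer 2 (sandy clay): t_2 = 3.46 × 0.11 / 0.0006158 = 618.0 d
Total t = Σ t_i = 812.4 days = 2.224 years.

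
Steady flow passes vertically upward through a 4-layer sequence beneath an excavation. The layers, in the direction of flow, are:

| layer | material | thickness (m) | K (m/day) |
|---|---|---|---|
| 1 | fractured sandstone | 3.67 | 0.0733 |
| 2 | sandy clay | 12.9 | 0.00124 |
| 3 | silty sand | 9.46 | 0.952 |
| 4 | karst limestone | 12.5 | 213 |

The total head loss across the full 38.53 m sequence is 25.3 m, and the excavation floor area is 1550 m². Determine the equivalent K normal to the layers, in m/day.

Flow is perpendicular to layering, so the layers act in series and the equivalent K is the thickness-weighted harmonic mean.
Total thickness L = 3.67 + 12.9 + 9.46 + 12.5 = 38.53 m.
Σ(b_i/K_i) = 3.67/0.0733 + 12.9/0.00124 + 9.46/0.952 + 12.5/213 = 10463 d.
K_eq = L / Σ(b_i/K_i) = 38.53 / 10463 = 0.003682 m/day.

0.00368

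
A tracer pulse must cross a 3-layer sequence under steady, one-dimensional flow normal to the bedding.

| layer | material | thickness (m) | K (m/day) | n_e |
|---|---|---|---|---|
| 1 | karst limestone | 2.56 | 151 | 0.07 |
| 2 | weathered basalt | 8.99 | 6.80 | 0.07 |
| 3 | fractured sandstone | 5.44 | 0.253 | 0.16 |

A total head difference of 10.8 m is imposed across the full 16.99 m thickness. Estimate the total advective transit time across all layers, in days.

3.55

With flow normal to the layers, continuity requires the same specific discharge q through every layer.
Σ(b_i/K_i) = 2.56/151 + 8.99/6.80 + 5.44/0.253 = 22.84 d.
q = Δh / Σ(b_i/K_i) = 10.8 / 22.84 = 0.4728 m/day.
In each layer the seepage velocity is v_i = q/n_i, so the layer transit time is t_i = b_i·n_i / q:
  layer 1 (karst limestone): t_1 = 2.56 × 0.07 / 0.4728 = 0.3790 d
  layer 2 (weathered basalt): t_2 = 8.99 × 0.07 / 0.4728 = 1.331 d
  layer 3 (fractured sandstone): t_3 = 5.44 × 0.16 / 0.4728 = 1.841 d
Total t = Σ t_i = 3.551 days.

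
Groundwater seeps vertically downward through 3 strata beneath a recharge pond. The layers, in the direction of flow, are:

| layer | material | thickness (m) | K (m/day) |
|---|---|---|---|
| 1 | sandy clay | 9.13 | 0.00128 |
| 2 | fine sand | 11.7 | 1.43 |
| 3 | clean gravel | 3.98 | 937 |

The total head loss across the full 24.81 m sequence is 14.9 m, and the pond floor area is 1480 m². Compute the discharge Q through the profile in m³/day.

Flow is perpendicular to layering, so the layers act in series and the equivalent K is the thickness-weighted harmonic mean.
Total thickness L = 9.13 + 11.7 + 3.98 = 24.81 m.
Σ(b_i/K_i) = 9.13/0.00128 + 11.7/1.43 + 3.98/937 = 7141 d.
K_eq = L / Σ(b_i/K_i) = 24.81 / 7141 = 0.003474 m/day.
Q = K_eq · A · (Δh/L) = 0.003474 × 1480 × (14.9/24.81) = 3.088 m³/day.

3.09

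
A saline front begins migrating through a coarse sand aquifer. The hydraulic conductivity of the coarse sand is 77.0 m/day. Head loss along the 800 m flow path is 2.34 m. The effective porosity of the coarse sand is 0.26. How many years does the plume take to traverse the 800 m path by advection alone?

2.53

Hydraulic gradient i = Δh / L = 2.34 / 800 = 0.002925.
Darcy flux q = K · i = 77.00 × 0.002925 = 0.2252 m/day.
Seepage velocity v = q / n_e = 0.2252 / 0.26 = 0.8662 m/day.
Travel time t = L / v = 800 / 0.8662 = 923.5 days = 2.528 years.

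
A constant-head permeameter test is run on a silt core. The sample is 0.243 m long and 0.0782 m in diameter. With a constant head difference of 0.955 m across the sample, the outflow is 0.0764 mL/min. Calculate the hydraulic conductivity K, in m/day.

Cross-sectional area A = π·(d/2)² = π × (0.0782/2)² = 0.004803 m².
Convert discharge: 0.0764 mL/min = 1.273e-09 m³/s.
Darcy's law rearranged: K = Q·L / (A·Δh) = 1.273e-09 × 0.243 / (0.004803 × 0.955) = 6.746e-08 m/s = 0.005828 m/day.

0.00583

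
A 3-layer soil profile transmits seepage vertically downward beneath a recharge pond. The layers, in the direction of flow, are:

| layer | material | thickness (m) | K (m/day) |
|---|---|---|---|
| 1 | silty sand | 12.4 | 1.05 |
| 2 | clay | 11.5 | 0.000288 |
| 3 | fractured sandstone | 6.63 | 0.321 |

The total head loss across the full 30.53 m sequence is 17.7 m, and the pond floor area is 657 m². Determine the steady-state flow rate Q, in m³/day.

Flow is perpendicular to layering, so the layers act in series and the equivalent K is the thickness-weighted harmonic mean.
Total thickness L = 12.4 + 11.5 + 6.63 = 30.53 m.
Σ(b_i/K_i) = 12.4/1.05 + 11.5/0.000288 + 6.63/0.321 = 39963 d.
K_eq = L / Σ(b_i/K_i) = 30.53 / 39963 = 0.0007640 m/day.
Q = K_eq · A · (Δh/L) = 0.0007640 × 657 × (17.7/30.53) = 0.2910 m³/day.

0.291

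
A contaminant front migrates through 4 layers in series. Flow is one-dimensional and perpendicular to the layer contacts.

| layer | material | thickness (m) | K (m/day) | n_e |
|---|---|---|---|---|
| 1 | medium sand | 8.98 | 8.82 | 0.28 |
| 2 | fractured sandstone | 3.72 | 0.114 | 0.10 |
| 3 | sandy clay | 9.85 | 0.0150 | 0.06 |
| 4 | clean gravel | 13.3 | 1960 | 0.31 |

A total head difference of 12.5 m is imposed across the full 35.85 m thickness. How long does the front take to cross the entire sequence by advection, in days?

420

With flow normal to the layers, continuity requires the same specific discharge q through every layer.
Σ(b_i/K_i) = 8.98/8.82 + 3.72/0.114 + 9.85/0.0150 + 13.3/1960 = 690.3 d.
q = Δh / Σ(b_i/K_i) = 12.5 / 690.3 = 0.01811 m/day.
In each layer the seepage velocity is v_i = q/n_i, so the layer transit time is t_i = b_i·n_i / q:
  layer 1 (medium sand): t_1 = 8.98 × 0.28 / 0.01811 = 138.9 d
  layer 2 (fractured sandstone): t_2 = 3.72 × 0.10 / 0.01811 = 20.54 d
  layer 3 (sandy clay): t_3 = 9.85 × 0.06 / 0.01811 = 32.64 d
  layer 4 (clean gravel): t_4 = 13.3 × 0.31 / 0.01811 = 227.7 d
Total t = Σ t_i = 419.7 days.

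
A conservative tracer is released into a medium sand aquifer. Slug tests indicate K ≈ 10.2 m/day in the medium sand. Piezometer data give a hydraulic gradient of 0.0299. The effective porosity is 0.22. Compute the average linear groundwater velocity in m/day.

Hydraulic gradient i = 0.0299.
Darcy flux q = K · i = 10.20 × 0.02990 = 0.3050 m/day.
Seepage velocity v = q / n_e = 0.3050 / 0.22 = 1.386 m/day.

1.39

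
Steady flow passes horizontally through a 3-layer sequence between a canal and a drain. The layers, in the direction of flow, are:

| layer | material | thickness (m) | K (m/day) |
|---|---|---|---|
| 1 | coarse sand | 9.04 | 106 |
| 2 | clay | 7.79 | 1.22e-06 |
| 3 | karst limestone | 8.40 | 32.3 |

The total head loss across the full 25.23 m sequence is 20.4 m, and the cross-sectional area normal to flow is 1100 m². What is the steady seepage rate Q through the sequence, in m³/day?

0.00351

Flow is perpendicular to layering, so the layers act in series and the equivalent K is the thickness-weighted harmonic mean.
Total thickness L = 9.04 + 7.79 + 8.40 = 25.23 m.
Σ(b_i/K_i) = 9.04/106 + 7.79/1.22e-06 + 8.40/32.3 = 6.385e+06 d.
K_eq = L / Σ(b_i/K_i) = 25.23 / 6.385e+06 = 3.951e-06 m/day.
Q = K_eq · A · (Δh/L) = 3.951e-06 × 1100 × (20.4/25.23) = 0.003514 m³/day.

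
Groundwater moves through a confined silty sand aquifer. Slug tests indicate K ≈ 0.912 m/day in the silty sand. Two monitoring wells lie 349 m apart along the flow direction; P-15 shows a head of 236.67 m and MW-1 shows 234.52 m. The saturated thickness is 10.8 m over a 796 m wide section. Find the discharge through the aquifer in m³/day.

Cross-sectional area A = 796 × 10.8 = 8597 m².
Hydraulic gradient i = (236.67 − 234.52) / 349 = 2.15 / 349 = 0.006160.
Darcy's law: Q = K · A · i = 0.9120 × 8597 × 0.006160 = 48.30 m³/day.

48.3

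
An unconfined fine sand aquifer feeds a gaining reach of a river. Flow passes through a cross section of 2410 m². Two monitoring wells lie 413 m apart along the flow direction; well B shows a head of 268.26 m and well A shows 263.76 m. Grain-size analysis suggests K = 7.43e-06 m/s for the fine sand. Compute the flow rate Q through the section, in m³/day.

16.9

Convert K: 7.43e-06 m/s × 86400 = 0.6420 m/day.
Hydraulic gradient i = (268.26 − 263.76) / 413 = 4.5 / 413 = 0.01090.
Darcy's law: Q = K · A · i = 0.6420 × 2410 × 0.01090 = 16.86 m³/day.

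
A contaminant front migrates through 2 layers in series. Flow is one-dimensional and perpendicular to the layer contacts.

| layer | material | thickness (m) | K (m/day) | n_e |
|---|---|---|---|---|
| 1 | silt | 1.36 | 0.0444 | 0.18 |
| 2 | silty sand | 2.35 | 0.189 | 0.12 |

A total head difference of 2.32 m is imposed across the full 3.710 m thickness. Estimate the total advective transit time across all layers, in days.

9.78

With flow normal to the layers, continuity requires the same specific discharge q through every layer.
Σ(b_i/K_i) = 1.36/0.0444 + 2.35/0.189 = 43.06 d.
q = Δh / Σ(b_i/K_i) = 2.32 / 43.06 = 0.05387 m/day.
In each layer the seepage velocity is v_i = q/n_i, so the layer transit time is t_i = b_i·n_i / q:
  layer 1 (silt): t_1 = 1.36 × 0.18 / 0.05387 = 4.544 d
  layer 2 (silty sand): t_2 = 2.35 × 0.12 / 0.05387 = 5.235 d
Total t = Σ t_i = 9.779 days.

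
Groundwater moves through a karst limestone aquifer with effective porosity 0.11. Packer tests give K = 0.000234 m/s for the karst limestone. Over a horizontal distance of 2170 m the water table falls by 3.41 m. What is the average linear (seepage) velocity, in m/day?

0.289

Convert K: 0.000234 m/s × 86400 = 20.22 m/day.
Hydraulic gradient i = Δh / L = 3.41 / 2170 = 0.001571.
Darcy flux q = K · i = 20.22 × 0.001571 = 0.03177 m/day.
Seepage velocity v = q / n_e = 0.03177 / 0.11 = 0.2888 m/day.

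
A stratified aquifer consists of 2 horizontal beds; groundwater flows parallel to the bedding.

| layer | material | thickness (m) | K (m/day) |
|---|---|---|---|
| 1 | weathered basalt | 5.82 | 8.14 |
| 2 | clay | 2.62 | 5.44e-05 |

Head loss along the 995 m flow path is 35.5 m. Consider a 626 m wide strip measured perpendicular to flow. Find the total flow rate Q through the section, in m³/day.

1060

Flow is parallel to layering, so each bed carries its own Darcy discharge and the transmissivities add.
Σ(K_i·b_i) = 8.14×5.82 + 5.44e-05×2.62 = 47.37 m²/day.
Hydraulic gradient i = Δh / L = 35.5 / 995 = 0.03568.
Q = Σ(K_i·b_i) · W · i = 47.37 × 626 × 0.03568 = 1058 m³/day.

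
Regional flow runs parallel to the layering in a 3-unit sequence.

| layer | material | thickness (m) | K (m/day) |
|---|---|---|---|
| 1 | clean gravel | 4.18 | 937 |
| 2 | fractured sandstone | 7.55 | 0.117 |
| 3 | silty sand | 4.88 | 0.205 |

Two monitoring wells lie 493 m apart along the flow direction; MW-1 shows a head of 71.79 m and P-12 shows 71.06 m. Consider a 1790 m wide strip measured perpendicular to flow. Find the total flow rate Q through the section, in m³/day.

10400

Flow is parallel to layering, so each bed carries its own Darcy discharge and the transmissivities add.
Σ(K_i·b_i) = 937×4.18 + 0.117×7.55 + 0.205×4.88 = 3919 m²/day.
Hydraulic gradient i = (71.79 − 71.06) / 493 = 0.73 / 493 = 0.001481.
Q = Σ(K_i·b_i) · W · i = 3919 × 1790 × 0.001481 = 10386 m³/day.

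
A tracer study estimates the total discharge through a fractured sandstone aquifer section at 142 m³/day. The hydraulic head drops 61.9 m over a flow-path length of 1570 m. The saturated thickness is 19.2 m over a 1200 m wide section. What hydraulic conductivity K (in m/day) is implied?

0.156

Cross-sectional area A = 1200 × 19.2 = 23040 m².
Hydraulic gradient i = Δh / L = 61.9 / 1570 = 0.03943.
From Q = K·A·i, K = Q / (A·i) = 142 / (23040 × 0.03943) = 0.1563 m/day.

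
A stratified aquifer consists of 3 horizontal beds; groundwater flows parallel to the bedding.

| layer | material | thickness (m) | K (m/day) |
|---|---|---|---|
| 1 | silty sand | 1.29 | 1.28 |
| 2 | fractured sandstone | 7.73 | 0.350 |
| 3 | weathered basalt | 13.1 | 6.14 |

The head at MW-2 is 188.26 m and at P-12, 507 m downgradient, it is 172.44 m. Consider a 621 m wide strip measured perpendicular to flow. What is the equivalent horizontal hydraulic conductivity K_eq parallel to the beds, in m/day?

3.83

Flow is parallel to layering, so each bed carries its own Darcy discharge and the transmissivities add.
Σ(K_i·b_i) = 1.28×1.29 + 0.350×7.73 + 6.14×13.1 = 84.79 m²/day.
Total thickness b = 22.12 m, so K_eq = Σ(K_i·b_i)/b = 3.833 m/day.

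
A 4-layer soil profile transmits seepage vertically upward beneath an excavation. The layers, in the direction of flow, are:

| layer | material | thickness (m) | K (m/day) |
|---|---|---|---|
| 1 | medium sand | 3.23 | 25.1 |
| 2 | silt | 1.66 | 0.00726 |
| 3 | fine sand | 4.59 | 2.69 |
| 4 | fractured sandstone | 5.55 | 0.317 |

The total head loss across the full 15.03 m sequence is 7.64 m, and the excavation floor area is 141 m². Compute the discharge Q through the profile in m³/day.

Flow is perpendicular to layering, so the layers act in series and the equivalent K is the thickness-weighted harmonic mean.
Total thickness L = 3.23 + 1.66 + 4.59 + 5.55 = 15.03 m.
Σ(b_i/K_i) = 3.23/25.1 + 1.66/0.00726 + 4.59/2.69 + 5.55/0.317 = 248.0 d.
K_eq = L / Σ(b_i/K_i) = 15.03 / 248.0 = 0.06061 m/day.
Q = K_eq · A · (Δh/L) = 0.06061 × 141 × (7.64/15.03) = 4.344 m³/day.

4.34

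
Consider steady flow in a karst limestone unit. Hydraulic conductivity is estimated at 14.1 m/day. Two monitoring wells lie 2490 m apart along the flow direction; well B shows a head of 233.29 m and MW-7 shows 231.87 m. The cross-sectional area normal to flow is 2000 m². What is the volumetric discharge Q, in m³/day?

Hydraulic gradient i = (233.29 − 231.87) / 2490 = 1.42 / 2490 = 0.0005703.
Darcy's law: Q = K · A · i = 14.10 × 2000 × 0.0005703 = 16.08 m³/day.

16.1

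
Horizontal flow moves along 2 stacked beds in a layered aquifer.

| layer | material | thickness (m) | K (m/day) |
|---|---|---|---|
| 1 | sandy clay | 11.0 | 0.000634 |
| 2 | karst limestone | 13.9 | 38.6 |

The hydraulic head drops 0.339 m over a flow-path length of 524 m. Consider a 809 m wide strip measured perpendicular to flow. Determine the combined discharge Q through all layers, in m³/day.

Flow is parallel to layering, so each bed carries its own Darcy discharge and the transmissivities add.
Σ(K_i·b_i) = 0.000634×11.0 + 38.6×13.9 = 536.5 m²/day.
Hydraulic gradient i = Δh / L = 0.339 / 524 = 0.0006469.
Q = Σ(K_i·b_i) · W · i = 536.5 × 809 × 0.0006469 = 280.8 m³/day.

281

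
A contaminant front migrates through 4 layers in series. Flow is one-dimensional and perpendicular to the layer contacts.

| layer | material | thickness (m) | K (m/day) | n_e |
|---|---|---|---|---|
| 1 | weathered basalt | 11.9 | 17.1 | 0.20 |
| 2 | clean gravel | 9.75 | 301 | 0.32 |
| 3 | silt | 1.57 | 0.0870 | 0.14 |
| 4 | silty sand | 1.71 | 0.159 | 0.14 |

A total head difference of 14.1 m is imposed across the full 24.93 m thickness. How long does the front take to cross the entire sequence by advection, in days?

With flow normal to the layers, continuity requires the same specific discharge q through every layer.
Σ(b_i/K_i) = 11.9/17.1 + 9.75/301 + 1.57/0.0870 + 1.71/0.159 = 29.53 d.
q = Δh / Σ(b_i/K_i) = 14.1 / 29.53 = 0.4775 m/day.
In each layer the seepage velocity is v_i = q/n_i, so the layer transit time is t_i = b_i·n_i / q:
  layer 1 (weathered basalt): t_1 = 11.9 × 0.20 / 0.4775 = 4.984 d
  layer 2 (clean gravel): t_2 = 9.75 × 0.32 / 0.4775 = 6.534 d
  layer 3 (silt): t_3 = 1.57 × 0.14 / 0.4775 = 0.4603 d
  layer 4 (silty sand): t_4 = 1.71 × 0.14 / 0.4775 = 0.5014 d
Total t = Σ t_i = 12.48 days.

12.5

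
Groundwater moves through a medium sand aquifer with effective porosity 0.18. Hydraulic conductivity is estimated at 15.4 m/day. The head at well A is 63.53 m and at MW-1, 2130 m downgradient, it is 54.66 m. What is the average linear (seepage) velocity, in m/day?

Hydraulic gradient i = (63.53 − 54.66) / 2130 = 8.87 / 2130 = 0.004164.
Darcy flux q = K · i = 15.40 × 0.004164 = 0.06413 m/day.
Seepage velocity v = q / n_e = 0.06413 / 0.18 = 0.3563 m/day.

0.356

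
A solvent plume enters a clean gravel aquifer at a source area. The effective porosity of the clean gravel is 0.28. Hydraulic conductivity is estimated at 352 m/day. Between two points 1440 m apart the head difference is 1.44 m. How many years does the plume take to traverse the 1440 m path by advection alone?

3.14

Hydraulic gradient i = Δh / L = 1.44 / 1440 = 0.001000.
Darcy flux q = K · i = 352.0 × 0.001000 = 0.3520 m/day.
Seepage velocity v = q / n_e = 0.3520 / 0.28 = 1.257 m/day.
Travel time t = L / v = 1440 / 1.257 = 1145 days = 3.136 years.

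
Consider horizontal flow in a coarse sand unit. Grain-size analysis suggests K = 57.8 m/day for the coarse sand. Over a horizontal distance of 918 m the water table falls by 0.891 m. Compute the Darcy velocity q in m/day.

0.0561

Hydraulic gradient i = Δh / L = 0.891 / 918 = 0.0009706.
Specific discharge q = K · i = 57.80 × 0.0009706 = 0.05610 m/day.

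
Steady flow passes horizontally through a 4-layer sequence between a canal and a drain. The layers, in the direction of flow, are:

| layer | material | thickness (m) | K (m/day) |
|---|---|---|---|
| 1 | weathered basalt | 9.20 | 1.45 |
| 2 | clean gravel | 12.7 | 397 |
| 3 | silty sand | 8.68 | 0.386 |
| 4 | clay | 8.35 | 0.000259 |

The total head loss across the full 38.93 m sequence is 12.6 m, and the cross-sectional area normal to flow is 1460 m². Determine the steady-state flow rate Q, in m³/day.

Flow is perpendicular to layering, so the layers act in series and the equivalent K is the thickness-weighted harmonic mean.
Total thickness L = 9.20 + 12.7 + 8.68 + 8.35 = 38.93 m.
Σ(b_i/K_i) = 9.20/1.45 + 12.7/397 + 8.68/0.386 + 8.35/0.000259 = 32268 d.
K_eq = L / Σ(b_i/K_i) = 38.93 / 32268 = 0.001206 m/day.
Q = K_eq · A · (Δh/L) = 0.001206 × 1460 × (12.6/38.93) = 0.5701 m³/day.

0.570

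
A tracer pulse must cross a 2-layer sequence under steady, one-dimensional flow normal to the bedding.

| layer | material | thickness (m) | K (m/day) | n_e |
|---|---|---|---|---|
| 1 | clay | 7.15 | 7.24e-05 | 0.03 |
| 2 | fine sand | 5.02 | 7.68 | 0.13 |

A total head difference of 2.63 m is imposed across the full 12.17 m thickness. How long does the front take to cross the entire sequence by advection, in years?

With flow normal to the layers, continuity requires the same specific discharge q through every layer.
Σ(b_i/K_i) = 7.15/7.24e-05 + 5.02/7.68 = 98758 d.
q = Δh / Σ(b_i/K_i) = 2.63 / 98758 = 2.663e-05 m/day.
In each layer the seepage velocity is v_i = q/n_i, so the layer transit time is t_i = b_i·n_i / q:
  layer 1 (clay): t_1 = 7.15 × 0.03 / 2.663e-05 = 8055 d
  layer 2 (fine sand): t_2 = 5.02 × 0.13 / 2.663e-05 = 24505 d
Total t = Σ t_i = 32560 days = 89.14 years.

89.1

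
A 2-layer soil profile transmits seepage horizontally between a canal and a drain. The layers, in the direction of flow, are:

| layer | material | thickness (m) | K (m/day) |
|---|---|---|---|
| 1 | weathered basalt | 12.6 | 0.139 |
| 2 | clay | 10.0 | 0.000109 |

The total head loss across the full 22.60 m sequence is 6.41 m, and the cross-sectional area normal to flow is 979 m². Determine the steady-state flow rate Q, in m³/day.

0.0683

Flow is perpendicular to layering, so the layers act in series and the equivalent K is the thickness-weighted harmonic mean.
Total thickness L = 12.6 + 10.0 = 22.60 m.
Σ(b_i/K_i) = 12.6/0.139 + 10.0/0.000109 = 91834 d.
K_eq = L / Σ(b_i/K_i) = 22.60 / 91834 = 0.0002461 m/day.
Q = K_eq · A · (Δh/L) = 0.0002461 × 979 × (6.41/22.60) = 0.06833 m³/day.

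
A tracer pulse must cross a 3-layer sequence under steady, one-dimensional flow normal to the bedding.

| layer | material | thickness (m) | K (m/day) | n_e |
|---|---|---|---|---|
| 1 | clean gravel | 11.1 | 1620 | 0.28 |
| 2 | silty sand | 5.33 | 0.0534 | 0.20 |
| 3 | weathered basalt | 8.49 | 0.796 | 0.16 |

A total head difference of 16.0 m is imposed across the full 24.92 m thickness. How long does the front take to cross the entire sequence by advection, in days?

With flow normal to the layers, continuity requires the same specific discharge q through every layer.
Σ(b_i/K_i) = 11.1/1620 + 5.33/0.0534 + 8.49/0.796 = 110.5 d.
q = Δh / Σ(b_i/K_i) = 16.0 / 110.5 = 0.1448 m/day.
In each layer the seepage velocity is v_i = q/n_i, so the layer transit time is t_i = b_i·n_i / q:
  layer 1 (clean gravel): t_1 = 11.1 × 0.28 / 0.1448 = 21.46 d
  layer 2 (silty sand): t_2 = 5.33 × 0.20 / 0.1448 = 7.361 d
  layer 3 (weathered basalt): t_3 = 8.49 × 0.16 / 0.1448 = 9.380 d
Total t = Σ t_i = 38.20 days.

38.2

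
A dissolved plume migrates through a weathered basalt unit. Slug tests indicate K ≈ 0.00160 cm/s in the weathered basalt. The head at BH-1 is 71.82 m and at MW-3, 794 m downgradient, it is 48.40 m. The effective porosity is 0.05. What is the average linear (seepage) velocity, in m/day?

Convert K: 0.00160 cm/s × 864 = 1.382 m/day.
Hydraulic gradient i = (71.82 − 48.40) / 794 = 23.42 / 794 = 0.02950.
Darcy flux q = K · i = 1.382 × 0.02950 = 0.04078 m/day.
Seepage velocity v = q / n_e = 0.04078 / 0.05 = 0.8155 m/day.

0.816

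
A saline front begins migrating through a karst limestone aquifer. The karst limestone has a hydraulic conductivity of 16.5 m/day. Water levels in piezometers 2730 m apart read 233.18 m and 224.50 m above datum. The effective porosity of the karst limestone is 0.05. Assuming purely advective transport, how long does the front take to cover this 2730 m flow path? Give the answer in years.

Hydraulic gradient i = (233.18 − 224.50) / 2730 = 8.68 / 2730 = 0.003179.
Darcy flux q = K · i = 16.50 × 0.003179 = 0.05246 m/day.
Seepage velocity v = q / n_e = 0.05246 / 0.05 = 1.049 m/day.
Travel time t = L / v = 2730 / 1.049 = 2602 days = 7.124 years.

7.12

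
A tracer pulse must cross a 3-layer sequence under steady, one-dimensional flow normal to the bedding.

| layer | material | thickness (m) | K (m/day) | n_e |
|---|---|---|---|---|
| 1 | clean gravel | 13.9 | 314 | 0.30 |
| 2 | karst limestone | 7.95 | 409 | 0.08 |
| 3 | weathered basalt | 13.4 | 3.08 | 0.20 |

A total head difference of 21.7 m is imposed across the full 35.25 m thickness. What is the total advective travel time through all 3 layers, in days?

1.52

With flow normal to the layers, continuity requires the same specific discharge q through every layer.
Σ(b_i/K_i) = 13.9/314 + 7.95/409 + 13.4/3.08 = 4.414 d.
q = Δh / Σ(b_i/K_i) = 21.7 / 4.414 = 4.916 m/day.
In each layer the seepage velocity is v_i = q/n_i, so the layer transit time is t_i = b_i·n_i / q:
  layer 1 (clean gravel): t_1 = 13.9 × 0.30 / 4.916 = 0.8483 d
  layer 2 (karst limestone): t_2 = 7.95 × 0.08 / 4.916 = 0.1294 d
  layer 3 (weathered basalt): t_3 = 13.4 × 0.20 / 4.916 = 0.5452 d
Total t = Σ t_i = 1.523 days.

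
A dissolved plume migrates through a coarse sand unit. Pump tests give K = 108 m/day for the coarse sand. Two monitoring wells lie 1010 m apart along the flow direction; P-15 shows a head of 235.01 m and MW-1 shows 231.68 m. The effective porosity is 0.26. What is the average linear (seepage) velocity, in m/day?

Hydraulic gradient i = (235.01 − 231.68) / 1010 = 3.33 / 1010 = 0.003297.
Darcy flux q = K · i = 108.0 × 0.003297 = 0.3561 m/day.
Seepage velocity v = q / n_e = 0.3561 / 0.26 = 1.370 m/day.

1.37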